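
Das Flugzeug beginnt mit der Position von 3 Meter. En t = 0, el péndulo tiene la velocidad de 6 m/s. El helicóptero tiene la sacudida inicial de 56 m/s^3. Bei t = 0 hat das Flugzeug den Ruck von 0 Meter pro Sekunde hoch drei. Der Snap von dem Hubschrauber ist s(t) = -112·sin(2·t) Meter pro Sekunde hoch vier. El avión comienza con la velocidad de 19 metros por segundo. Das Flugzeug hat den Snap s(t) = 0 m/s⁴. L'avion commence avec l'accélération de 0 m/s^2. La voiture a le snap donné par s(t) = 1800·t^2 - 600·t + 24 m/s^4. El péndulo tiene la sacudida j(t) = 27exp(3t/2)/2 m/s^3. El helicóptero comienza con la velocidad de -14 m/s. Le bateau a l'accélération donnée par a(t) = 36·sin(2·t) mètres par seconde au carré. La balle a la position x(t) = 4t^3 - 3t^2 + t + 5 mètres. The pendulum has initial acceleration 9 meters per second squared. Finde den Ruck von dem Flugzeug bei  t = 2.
Um dies zu lösen, müssen wir 1 Integral unserer Gleichung für den Snap s(t) = 0 finden. Durch Integration von dem Snap und Verwendung der Anfangsbedingung j(0) = 0, erhalten wir j(t) = 0. Aus der Gleichung für den Ruck j(t) = 0, setzen wir t = 2 ein und erhalten j = 0.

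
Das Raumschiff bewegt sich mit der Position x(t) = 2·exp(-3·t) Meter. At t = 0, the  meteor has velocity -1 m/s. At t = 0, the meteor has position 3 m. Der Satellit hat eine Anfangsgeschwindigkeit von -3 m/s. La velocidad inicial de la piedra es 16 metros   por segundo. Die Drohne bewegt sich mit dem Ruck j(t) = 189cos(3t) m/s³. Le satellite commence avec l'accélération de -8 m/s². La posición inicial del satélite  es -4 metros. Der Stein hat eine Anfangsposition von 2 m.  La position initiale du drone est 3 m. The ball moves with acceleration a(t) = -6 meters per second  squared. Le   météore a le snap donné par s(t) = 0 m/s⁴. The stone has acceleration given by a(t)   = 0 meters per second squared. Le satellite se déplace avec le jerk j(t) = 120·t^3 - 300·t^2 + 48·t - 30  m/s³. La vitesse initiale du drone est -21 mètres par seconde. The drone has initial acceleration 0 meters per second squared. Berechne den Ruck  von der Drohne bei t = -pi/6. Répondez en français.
De l'équation du jerk j(t) = 189·cos(3·t), nous substituons t = -pi/6 pour obtenir j = 0.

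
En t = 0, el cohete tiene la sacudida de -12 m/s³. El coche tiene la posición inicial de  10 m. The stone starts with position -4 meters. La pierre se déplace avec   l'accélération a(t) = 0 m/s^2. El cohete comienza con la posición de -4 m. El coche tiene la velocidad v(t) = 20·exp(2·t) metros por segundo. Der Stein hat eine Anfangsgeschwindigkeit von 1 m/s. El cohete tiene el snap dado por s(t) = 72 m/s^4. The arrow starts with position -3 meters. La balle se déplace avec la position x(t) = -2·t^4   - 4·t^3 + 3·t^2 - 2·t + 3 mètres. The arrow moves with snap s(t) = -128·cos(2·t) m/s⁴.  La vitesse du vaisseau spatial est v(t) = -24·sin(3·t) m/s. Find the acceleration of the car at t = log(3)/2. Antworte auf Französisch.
Nous devons dériver notre équation de la vitesse v(t) = 20·exp(2·t) 1 fois. En dérivant la vitesse, nous obtenons l'accélération: a(t) = 40·exp(2·t). Nous avons l'accélération a(t) = 40·exp(2·t). En substituant t = log(3)/2: a(log(3)/2) = 120.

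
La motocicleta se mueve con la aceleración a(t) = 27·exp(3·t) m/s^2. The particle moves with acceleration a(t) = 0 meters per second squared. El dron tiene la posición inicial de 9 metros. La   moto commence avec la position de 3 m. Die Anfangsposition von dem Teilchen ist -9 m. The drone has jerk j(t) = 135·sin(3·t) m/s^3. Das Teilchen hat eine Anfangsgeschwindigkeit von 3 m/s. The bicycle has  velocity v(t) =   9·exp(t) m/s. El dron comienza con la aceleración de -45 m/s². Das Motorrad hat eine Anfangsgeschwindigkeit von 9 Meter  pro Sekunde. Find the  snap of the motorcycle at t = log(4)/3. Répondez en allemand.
Um dies zu lösen, müssen wir 2 Ableitungen unserer Gleichung für die Beschleunigung a(t) = 27·exp(3·t) nehmen. Mit d/dt von a(t) finden wir j(t) = 81·exp(3·t). Mit d/dt von j(t) finden wir s(t) = 243·exp(3·t). Mit s(t) = 243·exp(3·t) und Einsetzen von t = log(4)/3, finden wir s = 972.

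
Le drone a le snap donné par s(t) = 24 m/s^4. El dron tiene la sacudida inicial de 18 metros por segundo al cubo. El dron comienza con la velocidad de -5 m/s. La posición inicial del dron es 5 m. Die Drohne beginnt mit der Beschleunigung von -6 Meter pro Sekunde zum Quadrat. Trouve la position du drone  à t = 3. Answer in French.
Pour résoudre ceci, nous devons prendre 4 primitives de notre équation du snap s(t) = 24. En intégrant le snap et en utilisant la condition initiale j(0) = 18, nous obtenons j(t) = 24·t + 18. L'intégrale du jerk, avec a(0) = -6, donne l'accélération: a(t) = 12·t^2 + 18·t - 6. La primitive de l'accélération, avec v(0) = -5, donne la vitesse: v(t) = 4·t^3 + 9·t^2 - 6·t - 5. L'intégrale de la vitesse est la position. En utilisant x(0) = 5, nous obtenons x(t) = t^4 + 3·t^3 - 3·t^2 - 5·t + 5. En utilisant x(t) = t^4 + 3·t^3 - 3·t^2 - 5·t + 5 et en substituant t = 3, nous trouvons x = 125.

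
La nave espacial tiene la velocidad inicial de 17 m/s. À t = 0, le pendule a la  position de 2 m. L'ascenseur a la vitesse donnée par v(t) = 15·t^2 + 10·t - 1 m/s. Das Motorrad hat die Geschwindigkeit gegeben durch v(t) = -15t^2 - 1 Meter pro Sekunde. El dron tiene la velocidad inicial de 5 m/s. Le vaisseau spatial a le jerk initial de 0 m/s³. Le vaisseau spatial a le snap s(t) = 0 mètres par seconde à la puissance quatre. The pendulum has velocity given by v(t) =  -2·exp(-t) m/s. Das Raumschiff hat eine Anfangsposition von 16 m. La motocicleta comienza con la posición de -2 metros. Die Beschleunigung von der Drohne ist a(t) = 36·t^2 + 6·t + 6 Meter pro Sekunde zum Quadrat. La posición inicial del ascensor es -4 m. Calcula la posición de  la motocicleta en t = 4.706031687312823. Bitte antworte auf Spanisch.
Necesitamos integrar nuestra ecuación de la velocidad v(t) = -15·t^2 - 1 1 vez. La integral de la velocidad, con x(0) = -2, da la posición: x(t) = -5·t^3 - t - 2. De la ecuación de la posición x(t) = -5·t^3 - t - 2, sustituimos t = 4.706031687312823 para obtener x = -527.822197253873.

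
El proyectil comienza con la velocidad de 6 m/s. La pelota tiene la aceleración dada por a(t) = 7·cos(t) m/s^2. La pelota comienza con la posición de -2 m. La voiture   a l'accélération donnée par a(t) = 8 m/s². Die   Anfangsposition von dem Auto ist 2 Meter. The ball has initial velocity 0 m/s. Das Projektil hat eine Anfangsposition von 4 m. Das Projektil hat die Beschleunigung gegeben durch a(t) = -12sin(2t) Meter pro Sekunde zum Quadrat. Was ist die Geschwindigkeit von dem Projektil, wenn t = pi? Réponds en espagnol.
Para resolver esto, necesitamos tomar 1 antiderivada de nuestra ecuación de la aceleración a(t) = -12·sin(2·t). Integrando la aceleración y usando la condición inicial v(0) = 6, obtenemos v(t) = 6·cos(2·t). Tenemos la velocidad v(t) = 6·cos(2·t). Sustituyendo t = pi: v(pi) = 6.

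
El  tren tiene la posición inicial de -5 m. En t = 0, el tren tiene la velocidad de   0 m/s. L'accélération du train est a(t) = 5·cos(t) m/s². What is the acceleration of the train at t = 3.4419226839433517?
We have acceleration a(t) = 5·cos(t). Substituting t = 3.4419226839433517: a(3.4419226839433517) = -4.77619453230724.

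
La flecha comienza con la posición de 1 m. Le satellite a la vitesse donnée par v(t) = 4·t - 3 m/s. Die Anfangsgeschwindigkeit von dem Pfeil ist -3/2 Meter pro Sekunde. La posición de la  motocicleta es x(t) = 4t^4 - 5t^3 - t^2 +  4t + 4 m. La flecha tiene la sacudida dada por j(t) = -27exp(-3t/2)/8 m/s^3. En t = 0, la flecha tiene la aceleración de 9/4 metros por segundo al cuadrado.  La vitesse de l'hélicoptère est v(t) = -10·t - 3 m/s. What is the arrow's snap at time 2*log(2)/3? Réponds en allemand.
Wir müssen unsere Gleichung für den Ruck j(t) = -27·exp(-3·t/2)/8 1-mal ableiten. Durch Ableiten von dem Ruck erhalten wir den Snap: s(t) = 81·exp(-3·t/2)/16. Mit s(t) = 81·exp(-3·t/2)/16 und Einsetzen von t = 2*log(2)/3, finden wir s = 81/32.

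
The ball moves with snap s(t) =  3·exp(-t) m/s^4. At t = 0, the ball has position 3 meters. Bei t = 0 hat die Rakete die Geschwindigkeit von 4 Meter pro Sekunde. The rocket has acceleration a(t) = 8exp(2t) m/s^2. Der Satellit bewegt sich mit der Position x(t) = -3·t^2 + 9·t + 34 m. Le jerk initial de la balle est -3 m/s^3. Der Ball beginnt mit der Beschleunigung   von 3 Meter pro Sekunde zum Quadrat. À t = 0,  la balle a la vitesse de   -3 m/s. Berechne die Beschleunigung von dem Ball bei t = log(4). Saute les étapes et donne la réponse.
Die Antwort ist 3/4.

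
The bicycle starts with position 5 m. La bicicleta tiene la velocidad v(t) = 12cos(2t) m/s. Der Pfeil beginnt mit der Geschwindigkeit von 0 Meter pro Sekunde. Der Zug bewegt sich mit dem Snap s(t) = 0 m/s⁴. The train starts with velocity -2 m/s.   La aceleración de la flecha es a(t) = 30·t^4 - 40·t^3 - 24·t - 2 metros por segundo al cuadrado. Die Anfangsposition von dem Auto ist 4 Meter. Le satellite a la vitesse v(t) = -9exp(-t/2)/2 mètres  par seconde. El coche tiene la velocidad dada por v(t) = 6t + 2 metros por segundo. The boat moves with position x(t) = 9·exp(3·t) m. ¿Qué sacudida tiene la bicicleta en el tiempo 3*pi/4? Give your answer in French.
Pour résoudre ceci, nous devons prendre 2 dérivées de notre équation de la vitesse v(t) = 12·cos(2·t). En prenant d/dt de v(t), nous trouvons a(t) = -24·sin(2·t). La dérivée de l'accélération donne le jerk: j(t) = -48·cos(2·t). En utilisant j(t) = -48·cos(2·t) et en substituant t = 3*pi/4, nous trouvons j = 0.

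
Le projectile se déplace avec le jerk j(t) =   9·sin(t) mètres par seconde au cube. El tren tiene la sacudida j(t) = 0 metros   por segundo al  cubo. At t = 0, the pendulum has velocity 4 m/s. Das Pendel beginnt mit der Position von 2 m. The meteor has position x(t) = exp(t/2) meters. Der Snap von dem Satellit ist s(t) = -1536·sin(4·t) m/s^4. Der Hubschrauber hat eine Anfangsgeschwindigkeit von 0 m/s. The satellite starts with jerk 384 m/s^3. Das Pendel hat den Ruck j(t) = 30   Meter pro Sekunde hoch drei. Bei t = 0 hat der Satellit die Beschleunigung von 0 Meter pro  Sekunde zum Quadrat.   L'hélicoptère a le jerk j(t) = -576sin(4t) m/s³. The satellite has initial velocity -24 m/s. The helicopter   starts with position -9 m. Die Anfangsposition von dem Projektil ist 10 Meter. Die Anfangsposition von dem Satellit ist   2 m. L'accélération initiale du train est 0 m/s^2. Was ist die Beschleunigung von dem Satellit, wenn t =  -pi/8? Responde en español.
Debemos encontrar la antiderivada de nuestra ecuación del snap s(t) = -1536·sin(4·t) 2 veces. Tomando ∫s(t)dt y aplicando j(0) = 384, encontramos j(t) = 384·cos(4·t). Integrando la sacudida y usando la condición inicial a(0) = 0, obtenemos a(t) = 96·sin(4·t). Usando a(t) = 96·sin(4·t) y sustituyendo t = -pi/8, encontramos a = -96.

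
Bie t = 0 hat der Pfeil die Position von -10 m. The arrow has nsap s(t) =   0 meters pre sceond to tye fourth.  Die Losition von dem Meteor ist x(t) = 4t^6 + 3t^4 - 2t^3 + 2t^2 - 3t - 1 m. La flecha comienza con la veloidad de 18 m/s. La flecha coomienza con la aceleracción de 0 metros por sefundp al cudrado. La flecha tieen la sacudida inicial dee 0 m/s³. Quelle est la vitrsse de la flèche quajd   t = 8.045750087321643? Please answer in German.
Wir müssen unsere Gleichung für den Snap s(t) = 0 3-mal integrieren. Das Integral von dem Snap ist der Ruck. Mit j(0) = 0 erhalten wir j(t) = 0. Durch Integration von dem Ruck und Verwendung der Anfangsbedingung a(0) = 0, erhalten wir a(t) = 0. Durch Integration von der Beschleunigung und Verwendung der Anfangsbedingung v(0) = 18, erhalten wir v(t) = 18. Mit v(t) = 18 und Einsetzen von t = 8.045750087321643, finden wir v = 18.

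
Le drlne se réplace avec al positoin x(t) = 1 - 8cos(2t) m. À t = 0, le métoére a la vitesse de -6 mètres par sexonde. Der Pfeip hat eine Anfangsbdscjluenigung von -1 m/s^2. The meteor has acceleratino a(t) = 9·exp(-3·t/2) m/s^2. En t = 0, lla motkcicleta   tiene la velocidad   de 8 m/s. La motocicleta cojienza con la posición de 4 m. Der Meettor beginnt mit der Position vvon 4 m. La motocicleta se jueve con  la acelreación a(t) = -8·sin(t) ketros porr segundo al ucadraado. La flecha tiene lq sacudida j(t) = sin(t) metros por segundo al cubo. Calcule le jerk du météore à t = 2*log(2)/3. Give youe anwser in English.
Starting from acceleration a(t) = 9·exp(-3·t/2), we take 1 derivative. The derivative of acceleration gives jerk: j(t) = -27·exp(-3·t/2)/2. We have jerk j(t) = -27·exp(-3·t/2)/2. Substituting t = 2*log(2)/3: j(2*log(2)/3) = -27/4.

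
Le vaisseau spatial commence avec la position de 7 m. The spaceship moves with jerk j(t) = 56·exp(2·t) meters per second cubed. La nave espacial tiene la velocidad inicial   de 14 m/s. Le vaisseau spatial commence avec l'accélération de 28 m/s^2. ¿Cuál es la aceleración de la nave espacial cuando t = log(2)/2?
Para resolver esto, necesitamos tomar 1 integral de nuestra ecuación de la sacudida j(t) = 56·exp(2·t). La integral de la sacudida, con a(0) = 28, da la aceleración: a(t) = 28·exp(2·t). Tenemos la aceleración a(t) = 28·exp(2·t). Sustituyendo t = log(2)/2: a(log(2)/2) = 56.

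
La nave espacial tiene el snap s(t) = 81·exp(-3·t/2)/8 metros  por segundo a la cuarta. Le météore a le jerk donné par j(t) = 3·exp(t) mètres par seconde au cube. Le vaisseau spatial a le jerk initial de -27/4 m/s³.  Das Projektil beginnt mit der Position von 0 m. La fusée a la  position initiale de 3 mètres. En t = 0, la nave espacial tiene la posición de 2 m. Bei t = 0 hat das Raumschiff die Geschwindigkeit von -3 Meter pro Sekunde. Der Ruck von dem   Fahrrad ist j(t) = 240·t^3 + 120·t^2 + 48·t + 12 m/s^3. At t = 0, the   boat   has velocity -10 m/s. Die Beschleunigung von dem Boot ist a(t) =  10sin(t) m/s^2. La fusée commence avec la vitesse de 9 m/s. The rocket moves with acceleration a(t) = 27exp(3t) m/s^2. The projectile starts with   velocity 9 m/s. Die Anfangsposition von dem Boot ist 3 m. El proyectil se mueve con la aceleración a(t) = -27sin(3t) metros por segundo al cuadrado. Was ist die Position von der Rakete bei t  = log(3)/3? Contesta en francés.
En partant de l'accélération a(t) = 27·exp(3·t), nous prenons 2 primitives. En intégrant l'accélération et en utilisant la condition initiale v(0) = 9, nous obtenons v(t) = 9·exp(3·t). La primitive de la vitesse est la position. En utilisant x(0) = 3, nous obtenons x(t) = 3·exp(3·t). En utilisant x(t) = 3·exp(3·t) et en substituant t = log(3)/3, nous trouvons x = 9.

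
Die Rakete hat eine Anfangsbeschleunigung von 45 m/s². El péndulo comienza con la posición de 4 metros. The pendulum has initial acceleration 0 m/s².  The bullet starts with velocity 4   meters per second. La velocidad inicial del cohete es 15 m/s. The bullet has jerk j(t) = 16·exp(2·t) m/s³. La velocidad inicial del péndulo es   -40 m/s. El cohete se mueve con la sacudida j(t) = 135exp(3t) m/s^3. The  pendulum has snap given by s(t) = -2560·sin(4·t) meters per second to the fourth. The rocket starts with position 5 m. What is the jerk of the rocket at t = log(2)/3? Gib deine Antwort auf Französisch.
Nous avons le jerk j(t) = 135·exp(3·t). En substituant t = log(2)/3: j(log(2)/3) = 270.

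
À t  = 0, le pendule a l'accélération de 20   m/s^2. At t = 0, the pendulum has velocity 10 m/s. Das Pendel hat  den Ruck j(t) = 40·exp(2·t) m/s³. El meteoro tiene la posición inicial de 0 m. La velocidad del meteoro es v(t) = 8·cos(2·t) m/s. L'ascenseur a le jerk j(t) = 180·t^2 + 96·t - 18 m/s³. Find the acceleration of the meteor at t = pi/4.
Starting from velocity v(t) = 8·cos(2·t), we take 1 derivative. Taking d/dt of v(t), we find a(t) = -16·sin(2·t). From the given acceleration equation a(t) = -16·sin(2·t), we substitute t = pi/4 to get a = -16.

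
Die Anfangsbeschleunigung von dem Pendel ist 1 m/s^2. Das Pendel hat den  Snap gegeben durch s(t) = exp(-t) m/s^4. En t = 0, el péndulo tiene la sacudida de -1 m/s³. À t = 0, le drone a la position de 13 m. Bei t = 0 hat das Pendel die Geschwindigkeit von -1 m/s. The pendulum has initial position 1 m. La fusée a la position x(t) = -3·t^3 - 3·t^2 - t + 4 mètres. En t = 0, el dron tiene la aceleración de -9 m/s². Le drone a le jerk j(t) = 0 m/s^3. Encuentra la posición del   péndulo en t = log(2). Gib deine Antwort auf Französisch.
Pour résoudre ceci, nous devons prendre 4 intégrales de notre équation du snap s(t) = exp(-t). En prenant ∫s(t)dt et en appliquant j(0) = -1, nous trouvons j(t) = -exp(-t). En intégrant le jerk et en utilisant la condition initiale a(0) = 1, nous obtenons a(t) = exp(-t). En prenant ∫a(t)dt et en appliquant v(0) = -1, nous trouvons v(t) = -exp(-t). En prenant ∫v(t)dt et en appliquant x(0) = 1, nous trouvons x(t) = exp(-t). En utilisant x(t) = exp(-t) et en substituant t = log(2), nous trouvons x = 1/2.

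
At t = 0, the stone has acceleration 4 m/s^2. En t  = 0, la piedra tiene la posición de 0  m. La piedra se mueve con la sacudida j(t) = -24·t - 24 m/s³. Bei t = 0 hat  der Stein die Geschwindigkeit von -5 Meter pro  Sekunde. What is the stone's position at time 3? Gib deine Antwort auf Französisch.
En partant du jerk j(t) = -24·t - 24, nous prenons 3 primitives. L'intégrale du jerk, avec a(0) = 4, donne l'accélération: a(t) = -12·t^2 - 24·t + 4. En intégrant l'accélération et en utilisant la condition initiale v(0) = -5, nous obtenons v(t) = -4·t^3 - 12·t^2 + 4·t - 5. L'intégrale de la vitesse, avec x(0) = 0, donne la position: x(t) = -t^4 - 4·t^3 + 2·t^2 - 5·t. De l'équation de la position x(t) = -t^4 - 4·t^3 + 2·t^2 - 5·t, nous substituons t = 3 pour obtenir x = -186.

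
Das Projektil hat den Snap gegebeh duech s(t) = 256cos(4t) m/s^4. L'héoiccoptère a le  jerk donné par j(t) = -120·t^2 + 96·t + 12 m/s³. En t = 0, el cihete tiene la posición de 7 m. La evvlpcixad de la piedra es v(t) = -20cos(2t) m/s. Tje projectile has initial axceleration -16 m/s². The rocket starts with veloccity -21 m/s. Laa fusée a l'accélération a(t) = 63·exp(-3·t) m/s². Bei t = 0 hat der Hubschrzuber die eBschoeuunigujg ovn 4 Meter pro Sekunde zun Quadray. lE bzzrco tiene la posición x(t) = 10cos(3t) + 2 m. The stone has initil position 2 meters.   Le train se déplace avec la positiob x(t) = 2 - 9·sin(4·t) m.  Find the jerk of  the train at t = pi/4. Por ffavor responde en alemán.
Um dies zu lösen, müssen wir 3 Ableitungen unserer Gleichung für die Position x(t) = 2 - 9·sin(4·t) nehmen. Durch Ableiten von der Position erhalten wir die Geschwindigkeit: v(t) = -36·cos(4·t). Die Ableitung von der Geschwindigkeit ergibt die Beschleunigung: a(t) = 144·sin(4·t). Durch Ableiten von der Beschleunigung erhalten wir den Ruck: j(t) = 576·cos(4·t). Aus der Gleichung für den Ruck j(t) = 576·cos(4·t), setzen wir t = pi/4 ein und erhalten j = -576.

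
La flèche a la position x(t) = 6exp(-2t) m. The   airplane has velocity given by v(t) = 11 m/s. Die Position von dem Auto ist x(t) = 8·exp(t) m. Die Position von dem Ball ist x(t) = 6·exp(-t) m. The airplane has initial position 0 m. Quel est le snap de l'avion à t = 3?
En partant de la vitesse v(t) = 11, nous prenons 3 dérivées. En prenant d/dt de v(t), nous trouvons a(t) = 0. En dérivant l'accélération, nous obtenons le jerk: j(t) = 0. La dérivée du jerk donne le snap: s(t) = 0. Nous avons le snap s(t) = 0. En substituant t = 3: s(3) = 0.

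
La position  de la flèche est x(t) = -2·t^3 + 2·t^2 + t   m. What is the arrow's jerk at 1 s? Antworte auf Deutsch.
Um dies zu lösen, müssen wir 3 Ableitungen unserer Gleichung für die Position x(t) = -2·t^3 + 2·t^2 + t nehmen. Mit d/dt von x(t) finden wir v(t) = -6·t^2 + 4·t + 1. Mit d/dt von v(t) finden wir a(t) = 4 - 12·t. Durch Ableiten von der Beschleunigung erhalten wir den Ruck: j(t) = -12. Aus der Gleichung für den Ruck j(t) = -12, setzen wir t = 1 ein und erhalten j = -12.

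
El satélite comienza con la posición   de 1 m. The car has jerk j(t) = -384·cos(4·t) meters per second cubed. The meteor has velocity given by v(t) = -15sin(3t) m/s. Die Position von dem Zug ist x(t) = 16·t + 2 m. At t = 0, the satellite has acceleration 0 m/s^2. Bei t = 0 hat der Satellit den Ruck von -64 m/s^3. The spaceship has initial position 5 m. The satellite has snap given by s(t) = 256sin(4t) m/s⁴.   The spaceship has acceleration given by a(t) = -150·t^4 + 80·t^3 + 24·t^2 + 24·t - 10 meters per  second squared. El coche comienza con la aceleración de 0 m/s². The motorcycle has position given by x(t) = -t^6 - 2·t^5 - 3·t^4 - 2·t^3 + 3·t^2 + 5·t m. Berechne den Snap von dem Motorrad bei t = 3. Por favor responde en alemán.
Wir müssen unsere Gleichung für die Position x(t) = -t^6 - 2·t^5 - 3·t^4 - 2·t^3 + 3·t^2 + 5·t 4-mal ableiten. Die Ableitung von der Position ergibt die Geschwindigkeit: v(t) = -6·t^5 - 10·t^4 - 12·t^3 - 6·t^2 + 6·t + 5. Die Ableitung von der Geschwindigkeit ergibt die Beschleunigung: a(t) = -30·t^4 - 40·t^3 - 36·t^2 - 12·t + 6. Durch Ableiten von der Beschleunigung erhalten wir den Ruck: j(t) = -120·t^3 - 120·t^2 - 72·t - 12. Die Ableitung von dem Ruck ergibt den Snap: s(t) = -360·t^2 - 240·t - 72. Aus der Gleichung für den Snap s(t) = -360·t^2 - 240·t - 72, setzen wir t = 3 ein und erhalten s = -4032.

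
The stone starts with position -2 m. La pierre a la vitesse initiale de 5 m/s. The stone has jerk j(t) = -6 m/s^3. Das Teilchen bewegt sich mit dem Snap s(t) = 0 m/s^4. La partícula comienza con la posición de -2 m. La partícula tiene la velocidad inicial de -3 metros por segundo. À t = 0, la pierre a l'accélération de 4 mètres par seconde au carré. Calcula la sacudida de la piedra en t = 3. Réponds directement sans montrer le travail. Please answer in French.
La réponse est -6.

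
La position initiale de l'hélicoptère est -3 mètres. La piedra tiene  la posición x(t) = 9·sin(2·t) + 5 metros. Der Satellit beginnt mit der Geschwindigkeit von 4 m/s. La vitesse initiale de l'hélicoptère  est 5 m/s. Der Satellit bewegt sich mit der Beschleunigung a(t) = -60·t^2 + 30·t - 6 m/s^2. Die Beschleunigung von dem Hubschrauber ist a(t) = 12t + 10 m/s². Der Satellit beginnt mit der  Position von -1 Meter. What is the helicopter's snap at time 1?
We must differentiate our acceleration equation a(t) = 12·t + 10 2 times. Taking d/dt of a(t), we find j(t) = 12. The derivative of jerk gives snap: s(t) = 0. We have snap s(t) = 0. Substituting t = 1: s(1) = 0.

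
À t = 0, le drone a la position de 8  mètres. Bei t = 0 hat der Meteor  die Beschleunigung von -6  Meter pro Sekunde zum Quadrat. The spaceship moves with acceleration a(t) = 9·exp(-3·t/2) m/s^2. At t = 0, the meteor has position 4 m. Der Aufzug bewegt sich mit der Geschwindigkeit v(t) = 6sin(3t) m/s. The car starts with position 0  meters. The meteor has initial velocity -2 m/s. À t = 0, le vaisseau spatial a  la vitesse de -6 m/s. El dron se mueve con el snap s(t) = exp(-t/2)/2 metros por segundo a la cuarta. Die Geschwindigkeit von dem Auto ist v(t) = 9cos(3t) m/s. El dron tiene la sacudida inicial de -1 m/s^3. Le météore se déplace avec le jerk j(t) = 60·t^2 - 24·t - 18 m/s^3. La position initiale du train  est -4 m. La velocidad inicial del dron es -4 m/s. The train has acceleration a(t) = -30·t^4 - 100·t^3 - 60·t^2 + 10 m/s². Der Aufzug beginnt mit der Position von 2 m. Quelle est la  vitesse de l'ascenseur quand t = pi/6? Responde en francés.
Nous avons la vitesse v(t) = 6·sin(3·t). En substituant t = pi/6: v(pi/6) = 6.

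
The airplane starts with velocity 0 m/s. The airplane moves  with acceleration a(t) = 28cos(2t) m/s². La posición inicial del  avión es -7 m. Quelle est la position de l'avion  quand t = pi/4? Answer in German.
Wir müssen unsere Gleichung für die Beschleunigung a(t) = 28·cos(2·t) 2-mal integrieren. Das Integral von der Beschleunigung ist die Geschwindigkeit. Mit v(0) = 0 erhalten wir v(t) = 14·sin(2·t). Mit ∫v(t)dt und Anwendung von x(0) = -7, finden wir x(t) = -7·cos(2·t). Aus der Gleichung für die Position x(t) = -7·cos(2·t), setzen wir t = pi/4 ein und erhalten x = 0.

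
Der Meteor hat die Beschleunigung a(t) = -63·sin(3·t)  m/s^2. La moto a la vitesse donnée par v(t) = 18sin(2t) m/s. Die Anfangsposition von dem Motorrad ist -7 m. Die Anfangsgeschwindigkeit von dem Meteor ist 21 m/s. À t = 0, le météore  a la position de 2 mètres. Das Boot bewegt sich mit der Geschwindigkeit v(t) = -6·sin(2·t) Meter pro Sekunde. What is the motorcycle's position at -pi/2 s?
To solve this, we need to take 1 integral of our velocity equation v(t) = 18·sin(2·t). Integrating velocity and using the initial condition x(0) = -7, we get x(t) = 2 - 9·cos(2·t). From the given position equation x(t) = 2 - 9·cos(2·t), we substitute t = -pi/2 to get x = 11.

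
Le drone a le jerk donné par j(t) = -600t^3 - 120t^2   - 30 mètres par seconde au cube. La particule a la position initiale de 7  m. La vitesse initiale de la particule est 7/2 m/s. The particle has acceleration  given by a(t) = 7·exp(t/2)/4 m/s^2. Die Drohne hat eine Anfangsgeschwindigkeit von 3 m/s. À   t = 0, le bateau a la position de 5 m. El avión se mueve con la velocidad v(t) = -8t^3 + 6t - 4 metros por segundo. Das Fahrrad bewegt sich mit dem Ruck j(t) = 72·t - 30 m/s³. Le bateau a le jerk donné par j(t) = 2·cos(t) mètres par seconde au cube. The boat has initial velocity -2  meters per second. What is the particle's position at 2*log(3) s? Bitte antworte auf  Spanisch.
Para resolver esto, necesitamos tomar 2 integrales de nuestra ecuación de la aceleración a(t) = 7·exp(t/2)/4. La antiderivada de la aceleración es la velocidad. Usando v(0) = 7/2, obtenemos v(t) = 7·exp(t/2)/2. La integral de la velocidad, con x(0) = 7, da la posición: x(t) = 7·exp(t/2). De la ecuación de la posición x(t) = 7·exp(t/2), sustituimos t = 2*log(3) para obtener x = 21.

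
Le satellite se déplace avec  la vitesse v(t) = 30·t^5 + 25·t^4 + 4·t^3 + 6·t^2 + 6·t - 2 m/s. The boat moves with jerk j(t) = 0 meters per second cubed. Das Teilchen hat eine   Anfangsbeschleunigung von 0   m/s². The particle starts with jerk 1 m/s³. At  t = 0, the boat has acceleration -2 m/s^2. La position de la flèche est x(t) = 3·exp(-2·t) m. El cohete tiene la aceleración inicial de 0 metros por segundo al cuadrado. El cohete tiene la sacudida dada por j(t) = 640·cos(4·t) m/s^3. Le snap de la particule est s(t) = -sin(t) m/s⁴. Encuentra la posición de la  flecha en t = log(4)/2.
Usando x(t) = 3·exp(-2·t) y sustituyendo t = log(4)/2, encontramos x = 3/4.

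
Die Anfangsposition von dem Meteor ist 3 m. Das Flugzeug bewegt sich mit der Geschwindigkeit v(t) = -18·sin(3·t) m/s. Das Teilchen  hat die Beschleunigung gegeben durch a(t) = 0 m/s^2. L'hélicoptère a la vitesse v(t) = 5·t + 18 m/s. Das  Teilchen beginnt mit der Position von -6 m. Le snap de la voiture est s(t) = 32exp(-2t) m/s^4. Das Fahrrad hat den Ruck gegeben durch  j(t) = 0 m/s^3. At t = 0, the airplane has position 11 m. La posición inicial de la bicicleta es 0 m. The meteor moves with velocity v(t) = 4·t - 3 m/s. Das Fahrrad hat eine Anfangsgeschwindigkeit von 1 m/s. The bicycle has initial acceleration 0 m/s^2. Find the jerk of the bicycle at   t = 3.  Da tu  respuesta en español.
Tenemos la sacudida j(t) = 0. Sustituyendo t = 3: j(3) = 0.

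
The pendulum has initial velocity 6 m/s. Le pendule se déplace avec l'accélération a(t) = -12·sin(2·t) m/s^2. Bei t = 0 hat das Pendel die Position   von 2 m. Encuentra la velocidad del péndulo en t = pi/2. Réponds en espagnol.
Necesitamos integrar nuestra ecuación de la aceleración a(t) = -12·sin(2·t) 1 vez. Tomando ∫a(t)dt y aplicando v(0) = 6, encontramos v(t) = 6·cos(2·t). De la ecuación de la velocidad v(t) = 6·cos(2·t), sustituimos t = pi/2 para obtener v = -6.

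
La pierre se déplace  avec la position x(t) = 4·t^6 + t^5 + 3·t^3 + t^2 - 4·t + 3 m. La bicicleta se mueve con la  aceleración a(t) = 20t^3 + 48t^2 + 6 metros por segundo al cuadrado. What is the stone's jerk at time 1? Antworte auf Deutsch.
Wir müssen unsere Gleichung für die Position x(t) = 4·t^6 + t^5 + 3·t^3 + t^2 - 4·t + 3 3-mal ableiten. Die Ableitung von der Position ergibt die Geschwindigkeit: v(t) = 24·t^5 + 5·t^4 + 9·t^2 + 2·t - 4. Mit d/dt von v(t) finden wir a(t) = 120·t^4 + 20·t^3 + 18·t + 2. Die Ableitung von der Beschleunigung ergibt den Ruck: j(t) = 480·t^3 + 60·t^2 + 18. Mit j(t) = 480·t^3 + 60·t^2 + 18 und Einsetzen von t = 1, finden wir j = 558.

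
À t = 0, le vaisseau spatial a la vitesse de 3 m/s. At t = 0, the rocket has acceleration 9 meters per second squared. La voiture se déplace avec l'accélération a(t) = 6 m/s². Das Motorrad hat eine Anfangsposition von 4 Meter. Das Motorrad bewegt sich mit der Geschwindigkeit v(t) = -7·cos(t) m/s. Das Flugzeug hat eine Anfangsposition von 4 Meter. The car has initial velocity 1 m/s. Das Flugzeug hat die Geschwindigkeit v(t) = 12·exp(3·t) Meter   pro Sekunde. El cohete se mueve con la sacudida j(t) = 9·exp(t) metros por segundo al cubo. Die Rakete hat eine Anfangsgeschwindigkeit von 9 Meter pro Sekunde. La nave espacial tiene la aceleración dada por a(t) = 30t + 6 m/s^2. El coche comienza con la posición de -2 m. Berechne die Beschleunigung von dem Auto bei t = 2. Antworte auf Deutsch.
Mit a(t) = 6 und Einsetzen von t = 2, finden wir a = 6.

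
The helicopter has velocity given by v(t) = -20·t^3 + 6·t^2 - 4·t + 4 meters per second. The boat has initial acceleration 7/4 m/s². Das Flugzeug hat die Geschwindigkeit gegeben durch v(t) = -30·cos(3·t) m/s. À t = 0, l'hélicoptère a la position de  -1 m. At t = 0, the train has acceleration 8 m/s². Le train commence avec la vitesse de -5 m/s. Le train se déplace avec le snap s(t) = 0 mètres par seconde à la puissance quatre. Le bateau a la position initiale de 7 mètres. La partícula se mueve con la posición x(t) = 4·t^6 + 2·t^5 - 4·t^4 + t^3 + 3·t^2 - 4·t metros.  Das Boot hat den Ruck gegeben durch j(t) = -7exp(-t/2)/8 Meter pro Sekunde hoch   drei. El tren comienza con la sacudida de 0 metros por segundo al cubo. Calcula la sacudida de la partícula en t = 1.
Para resolver esto, necesitamos tomar 3 derivadas de nuestra ecuación de la posición x(t) = 4·t^6 + 2·t^5 - 4·t^4 + t^3 + 3·t^2 - 4·t. La derivada de la posición da la velocidad: v(t) = 24·t^5 + 10·t^4 - 16·t^3 + 3·t^2 + 6·t - 4. Derivando la velocidad, obtenemos la aceleración: a(t) = 120·t^4 + 40·t^3 - 48·t^2 + 6·t + 6. Tomando d/dt de a(t), encontramos j(t) = 480·t^3 + 120·t^2 - 96·t + 6. Tenemos la sacudida j(t) = 480·t^3 + 120·t^2 - 96·t + 6. Sustituyendo t = 1: j(1) = 510.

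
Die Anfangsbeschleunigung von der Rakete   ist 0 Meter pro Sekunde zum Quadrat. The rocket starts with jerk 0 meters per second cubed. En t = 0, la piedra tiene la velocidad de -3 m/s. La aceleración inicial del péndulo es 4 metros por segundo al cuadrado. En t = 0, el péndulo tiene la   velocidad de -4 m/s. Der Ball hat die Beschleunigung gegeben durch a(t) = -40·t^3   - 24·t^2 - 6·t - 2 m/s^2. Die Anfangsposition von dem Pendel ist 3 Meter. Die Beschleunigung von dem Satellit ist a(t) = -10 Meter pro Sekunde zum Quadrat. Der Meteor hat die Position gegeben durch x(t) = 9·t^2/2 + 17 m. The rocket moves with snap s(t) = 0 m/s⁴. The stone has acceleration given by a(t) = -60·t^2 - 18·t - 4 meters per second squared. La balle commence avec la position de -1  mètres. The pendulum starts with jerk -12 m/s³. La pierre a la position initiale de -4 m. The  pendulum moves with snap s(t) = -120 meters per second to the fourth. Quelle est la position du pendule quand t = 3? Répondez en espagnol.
Partiendo del snap s(t) = -120, tomamos 4 antiderivadas. Tomando ∫s(t)dt y aplicando j(0) = -12, encontramos j(t) = -120·t - 12. Integrando la sacudida y usando la condición inicial a(0) = 4, obtenemos a(t) = -60·t^2 - 12·t + 4. La antiderivada de la aceleración es la velocidad. Usando v(0) = -4, obtenemos v(t) = -20·t^3 - 6·t^2 + 4·t - 4. Integrando la velocidad y usando la condición inicial x(0) = 3, obtenemos x(t) = -5·t^4 - 2·t^3 + 2·t^2 - 4·t + 3. Usando x(t) = -5·t^4 - 2·t^3 + 2·t^2 - 4·t + 3 y sustituyendo t = 3, encontramos x = -450.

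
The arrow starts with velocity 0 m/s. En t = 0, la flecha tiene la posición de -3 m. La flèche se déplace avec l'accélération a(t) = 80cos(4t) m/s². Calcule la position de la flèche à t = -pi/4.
Nous devons trouver la primitive de notre équation de l'accélération a(t) = 80·cos(4·t) 2 fois. En intégrant l'accélération et en utilisant la condition initiale v(0) = 0, nous obtenons v(t) = 20·sin(4·t). En prenant ∫v(t)dt et en appliquant x(0) = -3, nous trouvons x(t) = 2 - 5·cos(4·t). De l'équation de la position x(t) = 2 - 5·cos(4·t), nous substituons t = -pi/4 pour obtenir x = 7.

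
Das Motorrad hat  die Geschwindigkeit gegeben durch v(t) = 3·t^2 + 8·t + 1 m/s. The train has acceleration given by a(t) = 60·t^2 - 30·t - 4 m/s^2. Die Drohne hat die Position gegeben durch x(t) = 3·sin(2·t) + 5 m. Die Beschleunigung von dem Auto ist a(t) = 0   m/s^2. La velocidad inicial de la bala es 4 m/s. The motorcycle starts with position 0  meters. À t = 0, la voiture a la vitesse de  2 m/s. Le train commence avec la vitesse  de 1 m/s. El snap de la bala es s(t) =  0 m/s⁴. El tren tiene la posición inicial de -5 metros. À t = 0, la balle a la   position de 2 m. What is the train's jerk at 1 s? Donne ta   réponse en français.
Pour résoudre ceci, nous devons prendre 1 dérivée de notre équation de l'accélération a(t) = 60·t^2 - 30·t - 4. La dérivée de l'accélération donne le jerk: j(t) = 120·t - 30. De l'équation du jerk j(t) = 120·t - 30, nous substituons t = 1 pour obtenir j = 90.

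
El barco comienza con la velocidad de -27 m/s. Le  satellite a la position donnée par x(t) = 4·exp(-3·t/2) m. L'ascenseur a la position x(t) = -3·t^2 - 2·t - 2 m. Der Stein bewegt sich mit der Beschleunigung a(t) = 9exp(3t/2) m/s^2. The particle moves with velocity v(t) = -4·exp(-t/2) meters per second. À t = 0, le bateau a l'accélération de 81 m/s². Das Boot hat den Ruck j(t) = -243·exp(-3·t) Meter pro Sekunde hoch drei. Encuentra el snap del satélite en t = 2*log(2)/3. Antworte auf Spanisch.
Partiendo de la posición x(t) = 4·exp(-3·t/2), tomamos 4 derivadas. Derivando la posición, obtenemos la velocidad: v(t) = -6·exp(-3·t/2). Tomando d/dt de v(t), encontramos a(t) = 9·exp(-3·t/2). La derivada de la aceleración da la sacudida: j(t) = -27·exp(-3·t/2)/2. Derivando la sacudida, obtenemos el snap: s(t) = 81·exp(-3·t/2)/4. De la ecuación del snap s(t) = 81·exp(-3·t/2)/4, sustituimos t = 2*log(2)/3 para obtener s = 81/8.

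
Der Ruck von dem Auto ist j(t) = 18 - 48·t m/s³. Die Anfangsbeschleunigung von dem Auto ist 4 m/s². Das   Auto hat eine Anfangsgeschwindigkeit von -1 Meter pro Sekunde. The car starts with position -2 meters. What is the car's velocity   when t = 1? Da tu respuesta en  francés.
Nous devons trouver la primitive de notre équation du jerk j(t) = 18 - 48·t 2 fois. L'intégrale du jerk, avec a(0) = 4, donne l'accélération: a(t) = -24·t^2 + 18·t + 4. En intégrant l'accélération et en utilisant la condition initiale v(0) = -1, nous obtenons v(t) = -8·t^3 + 9·t^2 + 4·t - 1. De l'équation de la vitesse v(t) = -8·t^3 + 9·t^2 + 4·t - 1, nous substituons t = 1 pour obtenir v = 4.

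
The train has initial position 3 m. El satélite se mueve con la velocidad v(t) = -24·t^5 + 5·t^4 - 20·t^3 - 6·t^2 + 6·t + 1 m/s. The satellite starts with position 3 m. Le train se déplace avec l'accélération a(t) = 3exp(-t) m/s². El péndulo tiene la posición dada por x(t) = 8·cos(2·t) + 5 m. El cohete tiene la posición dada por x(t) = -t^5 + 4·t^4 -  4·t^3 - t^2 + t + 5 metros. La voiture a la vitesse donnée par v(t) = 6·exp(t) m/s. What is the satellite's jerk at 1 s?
Starting from velocity v(t) = -24·t^5 + 5·t^4 - 20·t^3 - 6·t^2 + 6·t + 1, we take 2 derivatives. The derivative of velocity gives acceleration: a(t) = -120·t^4 + 20·t^3 - 60·t^2 - 12·t + 6. Taking d/dt of a(t), we find j(t) = -480·t^3 + 60·t^2 - 120·t - 12. We have jerk j(t) = -480·t^3 + 60·t^2 - 120·t - 12. Substituting t = 1: j(1) = -552.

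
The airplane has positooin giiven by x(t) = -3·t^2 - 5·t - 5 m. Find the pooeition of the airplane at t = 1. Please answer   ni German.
Mit x(t) = -3·t^2 - 5·t - 5 und Einsetzen von t = 1, finden wir x = -13.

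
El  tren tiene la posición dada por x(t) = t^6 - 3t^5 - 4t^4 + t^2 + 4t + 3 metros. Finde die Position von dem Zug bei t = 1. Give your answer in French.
En utilisant x(t) = t^6 - 3·t^5 - 4·t^4 + t^2 + 4·t + 3 et en substituant t = 1, nous trouvons x = 2.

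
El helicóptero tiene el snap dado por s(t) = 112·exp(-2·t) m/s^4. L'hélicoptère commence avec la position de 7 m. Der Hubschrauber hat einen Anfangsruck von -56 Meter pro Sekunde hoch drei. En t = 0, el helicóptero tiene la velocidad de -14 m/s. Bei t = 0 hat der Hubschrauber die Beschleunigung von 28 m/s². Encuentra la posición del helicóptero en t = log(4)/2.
Partiendo del snap s(t) = 112·exp(-2·t), tomamos 4 antiderivadas. La integral del snap, con j(0) = -56, da la sacudida: j(t) = -56·exp(-2·t). La integral de la sacudida, con a(0) = 28, da la aceleración: a(t) = 28·exp(-2·t). La antiderivada de la aceleración, con v(0) = -14, da la velocidad: v(t) = -14·exp(-2·t). La antiderivada de la velocidad es la posición. Usando x(0) = 7, obtenemos x(t) = 7·exp(-2·t). Tenemos la posición x(t) = 7·exp(-2·t). Sustituyendo t = log(4)/2: x(log(4)/2) = 7/4.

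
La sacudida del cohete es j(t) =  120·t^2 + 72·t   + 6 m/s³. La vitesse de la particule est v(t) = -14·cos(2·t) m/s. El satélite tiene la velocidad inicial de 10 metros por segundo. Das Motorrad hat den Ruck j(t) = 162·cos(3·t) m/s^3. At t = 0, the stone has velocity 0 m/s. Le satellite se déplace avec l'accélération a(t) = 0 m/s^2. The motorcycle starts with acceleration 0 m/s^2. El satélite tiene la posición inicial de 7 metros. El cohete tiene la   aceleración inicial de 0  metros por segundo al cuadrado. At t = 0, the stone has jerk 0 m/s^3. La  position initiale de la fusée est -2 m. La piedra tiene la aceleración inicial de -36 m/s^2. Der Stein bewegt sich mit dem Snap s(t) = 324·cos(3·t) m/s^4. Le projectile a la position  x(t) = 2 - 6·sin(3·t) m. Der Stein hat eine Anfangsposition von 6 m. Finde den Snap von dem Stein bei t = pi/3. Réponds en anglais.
Using s(t) = 324·cos(3·t) and substituting t = pi/3, we find s = -324.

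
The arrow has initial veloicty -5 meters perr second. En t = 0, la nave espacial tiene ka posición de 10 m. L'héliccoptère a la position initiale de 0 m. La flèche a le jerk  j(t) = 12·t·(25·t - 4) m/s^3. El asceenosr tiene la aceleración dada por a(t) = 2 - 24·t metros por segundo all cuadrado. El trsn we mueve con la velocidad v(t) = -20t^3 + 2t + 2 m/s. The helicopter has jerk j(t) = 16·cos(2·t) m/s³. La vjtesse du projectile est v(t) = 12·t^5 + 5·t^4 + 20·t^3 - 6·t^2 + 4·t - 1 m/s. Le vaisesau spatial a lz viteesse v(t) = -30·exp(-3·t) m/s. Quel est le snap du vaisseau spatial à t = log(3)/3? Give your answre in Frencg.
En partant de la vitesse v(t) = -30·exp(-3·t), nous prenons 3 dérivées. La dérivée de la vitesse donne l'accélération: a(t) = 90·exp(-3·t). En prenant d/dt de a(t), nous trouvons j(t) = -270·exp(-3·t). La dérivée du jerk donne le snap: s(t) = 810·exp(-3·t). De l'équation du snap s(t) = 810·exp(-3·t), nous substituons t = log(3)/3 pour obtenir s = 270.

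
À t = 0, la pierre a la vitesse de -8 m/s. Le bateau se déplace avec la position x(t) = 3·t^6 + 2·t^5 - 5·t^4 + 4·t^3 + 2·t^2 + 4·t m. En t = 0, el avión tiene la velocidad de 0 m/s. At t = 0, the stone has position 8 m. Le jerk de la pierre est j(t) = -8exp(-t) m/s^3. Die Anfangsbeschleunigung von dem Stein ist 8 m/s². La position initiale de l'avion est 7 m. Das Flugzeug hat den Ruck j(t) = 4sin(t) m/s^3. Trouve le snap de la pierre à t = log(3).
Pour résoudre ceci, nous devons prendre 1 dérivée de notre équation du jerk j(t) = -8·exp(-t). En prenant d/dt de j(t), nous trouvons s(t) = 8·exp(-t). De l'équation du snap s(t) = 8·exp(-t), nous substituons t = log(3) pour obtenir s = 8/3.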